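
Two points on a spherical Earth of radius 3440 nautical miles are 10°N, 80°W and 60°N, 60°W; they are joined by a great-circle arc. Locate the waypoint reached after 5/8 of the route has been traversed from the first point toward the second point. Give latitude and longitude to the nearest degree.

≈ 42°N, 71°W

Convert each endpoint to a unit vector on the sphere (x = cos φ cos λ, y = cos φ sin λ, z = sin φ).
The central angle between the endpoints is δ = arccos(p₁·p₂) ≈ 0.911 rad (52.2°).
Interpolate at f = 5/8 with slerp weights a = sin((1−f)δ)/sin δ ≈ 0.424, b = sin(fδ)/sin δ ≈ 0.682.
p = a·p₁ + b·p₂ ≈ (0.243, -0.707, 0.665); φ = arcsin(p_z) ≈ 41.64°, λ = atan2(p_y, p_x) ≈ -71.02°.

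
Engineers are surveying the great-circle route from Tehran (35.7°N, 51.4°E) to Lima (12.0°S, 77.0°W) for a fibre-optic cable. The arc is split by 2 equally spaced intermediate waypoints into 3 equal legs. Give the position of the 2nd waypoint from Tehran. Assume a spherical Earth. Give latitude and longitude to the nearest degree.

Write both endpoints as unit vectors p₁, p₂ with components (cos φ cos λ, cos φ sin λ, sin φ).
The central angle between the endpoints is δ = arccos(p₁·p₂) ≈ 2.233 rad (127.9°).
Interpolate at f = 2/3 with slerp weights a = sin((1−f)δ)/sin δ ≈ 0.859, b = sin(fδ)/sin δ ≈ 1.264.
p = a·p₁ + b·p₂ ≈ (0.713, -0.659, 0.238); φ = arcsin(p_z) ≈ 13.80°, λ = atan2(p_y, p_x) ≈ -42.75°.

≈ 14°N, 43°W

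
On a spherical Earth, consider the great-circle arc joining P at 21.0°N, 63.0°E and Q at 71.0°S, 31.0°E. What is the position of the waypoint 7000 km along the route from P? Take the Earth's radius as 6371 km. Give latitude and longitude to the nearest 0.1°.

≈ 41.0°S, 51.2°E

Convert each endpoint to a unit vector on the sphere (x = cos φ cos λ, y = cos φ sin λ, z = sin φ).
The central angle between the endpoints is δ = arccos(p₁·p₂) ≈ 1.652 rad (94.7°). The total great-circle distance is δ·R ≈ 1.652 × 6371 ≈ 10525 km, so the target fraction is f = 7000/10525 ≈ 0.665.
Interpolate at f ≈ 0.665 with slerp weights a = sin((1−f)δ)/sin δ ≈ 0.527, b = sin(fδ)/sin δ ≈ 0.894.
p = a·p₁ + b·p₂ ≈ (0.473, 0.588, -0.656); φ = arcsin(p_z) ≈ -40.99°, λ = atan2(p_y, p_x) ≈ 51.21°.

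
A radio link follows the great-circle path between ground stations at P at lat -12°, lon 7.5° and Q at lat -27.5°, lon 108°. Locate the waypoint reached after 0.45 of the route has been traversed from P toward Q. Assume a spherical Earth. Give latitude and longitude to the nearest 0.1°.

≈ lat -28.2°, lon 49.2°

The haversine formula gives a central angle δ ≈ 1.633 rad (93.6°) between the endpoints.
Interpolate at f = 0.45 with slerp weights a = sin((1−f)δ)/sin δ ≈ 0.784, b = sin(fδ)/sin δ ≈ 0.672.
p = a·p₁ + b·p₂ ≈ (0.576, 0.667, -0.473); φ = arcsin(p_z) ≈ -28.24°, λ = atan2(p_y, p_x) ≈ 49.18°.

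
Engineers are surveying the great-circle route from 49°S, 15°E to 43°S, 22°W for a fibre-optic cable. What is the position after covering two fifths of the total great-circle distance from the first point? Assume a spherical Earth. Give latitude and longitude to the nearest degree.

≈ 48°S, 1°W

Convert each endpoint to a unit vector on the sphere (x = cos φ cos λ, y = cos φ sin λ, z = sin φ).
The central angle between the endpoints is δ = arccos(p₁·p₂) ≈ 0.456 rad (26.1°).
Interpolate at f = 2/5 with slerp weights a = sin((1−f)δ)/sin δ ≈ 0.614, b = sin(fδ)/sin δ ≈ 0.412.
p = a·p₁ + b·p₂ ≈ (0.668, -0.009, -0.744); φ = arcsin(p_z) ≈ -48.07°, λ = atan2(p_y, p_x) ≈ -0.74°.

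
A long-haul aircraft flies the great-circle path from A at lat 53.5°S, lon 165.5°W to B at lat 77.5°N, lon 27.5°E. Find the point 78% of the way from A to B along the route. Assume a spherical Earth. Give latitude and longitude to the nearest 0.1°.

≈ lat 67.3°N, lon 179.4°E

The haversine formula gives a central angle δ ≈ 2.715 rad (155.5°) between the endpoints.
Interpolate at f = 0.78 with slerp weights a = sin((1−f)δ)/sin δ ≈ 1.358, b = sin(fδ)/sin δ ≈ 2.063.
p = a·p₁ + b·p₂ ≈ (-0.386, 0.004, 0.922); φ = arcsin(p_z) ≈ 67.29°, λ = atan2(p_y, p_x) ≈ 179.42°.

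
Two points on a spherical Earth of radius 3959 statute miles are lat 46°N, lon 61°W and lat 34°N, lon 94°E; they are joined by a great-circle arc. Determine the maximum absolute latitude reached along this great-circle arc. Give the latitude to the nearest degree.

The great circle lies in the plane with unit normal n̂ = (p₁ × p₂)/|p₁ × p₂|.
Here n̂_z ≈ +0.245; the vertex latitude is φ_max = arccos|n̂_z| ≈ 75.8°.
Check via Clairaut: cos φ_max = |cos φ₁| · sin C = cos(46.0°)·sin(20.7°) ≈ 0.245, again giving ≈ 75.8°.

≈ 76°N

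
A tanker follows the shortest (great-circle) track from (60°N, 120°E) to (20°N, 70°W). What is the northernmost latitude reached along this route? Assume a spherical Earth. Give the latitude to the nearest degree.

≈ 85°N

The great circle lies in the plane with unit normal n̂ = (p₁ × p₂)/|p₁ × p₂|.
Here n̂_z ≈ +0.083; the vertex latitude is φ_max = arccos|n̂_z| ≈ 85.3°.
Check via Clairaut: cos φ_max = |cos φ₁| · sin C = cos(60.0°)·sin(9.5°) ≈ 0.083, again giving ≈ 85.3°.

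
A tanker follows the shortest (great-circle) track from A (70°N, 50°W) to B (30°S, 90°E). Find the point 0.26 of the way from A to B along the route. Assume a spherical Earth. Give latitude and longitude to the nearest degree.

From cos δ = sin φ₁ sin φ₂ + cos φ₁ cos φ₂ cos Δλ, the central angle is δ ≈ 2.342 rad (134.2°).
Interpolate at f = 0.26 with slerp weights a = sin((1−f)δ)/sin δ ≈ 1.376, b = sin(fδ)/sin δ ≈ 0.797.
p = a·p₁ + b·p₂ ≈ (0.302, 0.330, 0.894); φ = arcsin(p_z) ≈ 63.41°, λ = atan2(p_y, p_x) ≈ 47.49°.

≈ (63°N, 47°E)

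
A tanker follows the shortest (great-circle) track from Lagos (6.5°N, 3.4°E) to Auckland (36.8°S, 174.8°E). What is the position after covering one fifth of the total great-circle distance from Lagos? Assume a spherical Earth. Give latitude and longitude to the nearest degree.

From cos δ = sin φ₁ sin φ₂ + cos φ₁ cos φ₂ cos Δλ, the central angle is δ ≈ 2.595 rad (148.7°).
Interpolate at f = 1/5 with slerp weights a = sin((1−f)δ)/sin δ ≈ 1.684, b = sin(fδ)/sin δ ≈ 0.955.
p = a·p₁ + b·p₂ ≈ (0.909, 0.169, -0.381); φ = arcsin(p_z) ≈ -22.41°, λ = atan2(p_y, p_x) ≈ 10.50°.

≈ 22°S, 11°E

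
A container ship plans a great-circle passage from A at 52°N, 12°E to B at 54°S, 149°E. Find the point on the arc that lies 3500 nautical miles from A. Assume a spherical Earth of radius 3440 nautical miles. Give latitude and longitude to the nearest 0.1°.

≈ 12.7°N, 66.2°E

Write both endpoints as unit vectors p₁, p₂ with components (cos φ cos λ, cos φ sin λ, sin φ).
The central angle between the endpoints is δ = arccos(p₁·p₂) ≈ 2.696 rad (154.4°). The total great-circle distance is δ·R ≈ 2.696 × 3440 ≈ 9273 nmi, so the target fraction is f = 3500/9273 ≈ 0.377.
Interpolate at f ≈ 0.377 with slerp weights a = sin((1−f)δ)/sin δ ≈ 2.305, b = sin(fδ)/sin δ ≈ 1.972.
p = a·p₁ + b·p₂ ≈ (0.394, 0.892, 0.221); φ = arcsin(p_z) ≈ 12.75°, λ = atan2(p_y, p_x) ≈ 66.15°.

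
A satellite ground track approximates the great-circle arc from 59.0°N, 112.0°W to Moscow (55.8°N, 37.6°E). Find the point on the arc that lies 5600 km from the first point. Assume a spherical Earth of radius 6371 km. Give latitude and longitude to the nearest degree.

≈ 67°N, 28°E

The haversine formula gives a central angle δ ≈ 1.094 rad (62.7°) between the endpoints. The total great-circle distance is δ·R ≈ 1.094 × 6371 ≈ 6968 km, so the target fraction is f = 5600/6968 ≈ 0.804.
Interpolate at f ≈ 0.804 with slerp weights a = sin((1−f)δ)/sin δ ≈ 0.240, b = sin(fδ)/sin δ ≈ 0.867.
p = a·p₁ + b·p₂ ≈ (0.340, 0.183, 0.923); φ = arcsin(p_z) ≈ 67.30°, λ = atan2(p_y, p_x) ≈ 28.28°.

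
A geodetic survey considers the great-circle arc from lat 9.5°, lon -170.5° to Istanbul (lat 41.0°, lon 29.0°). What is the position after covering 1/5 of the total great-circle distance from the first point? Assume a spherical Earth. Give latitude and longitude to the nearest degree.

≈ lat 33°, lon 180°

The haversine formula gives a central angle δ ≈ 2.206 rad (126.4°) between the endpoints.
Interpolate at f = 1/5 with slerp weights a = sin((1−f)δ)/sin δ ≈ 1.219, b = sin(fδ)/sin δ ≈ 0.531.
p = a·p₁ + b·p₂ ≈ (-0.836, -0.004, 0.549); φ = arcsin(p_z) ≈ 33.32°, λ = atan2(p_y, p_x) ≈ -179.70°.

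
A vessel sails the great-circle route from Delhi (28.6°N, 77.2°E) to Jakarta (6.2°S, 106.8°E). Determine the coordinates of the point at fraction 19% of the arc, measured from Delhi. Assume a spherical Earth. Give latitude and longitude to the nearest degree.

Write both endpoints as unit vectors p₁, p₂ with components (cos φ cos λ, cos φ sin λ, sin φ).
The central angle between the endpoints is δ = arccos(p₁·p₂) ≈ 0.785 rad (45.0°).
Interpolate at f = 0.19 with slerp weights a = sin((1−f)δ)/sin δ ≈ 0.840, b = sin(fδ)/sin δ ≈ 0.210.
p = a·p₁ + b·p₂ ≈ (0.103, 0.919, 0.379); φ = arcsin(p_z) ≈ 22.30°, λ = atan2(p_y, p_x) ≈ 83.61°.

≈ 22°N, 84°E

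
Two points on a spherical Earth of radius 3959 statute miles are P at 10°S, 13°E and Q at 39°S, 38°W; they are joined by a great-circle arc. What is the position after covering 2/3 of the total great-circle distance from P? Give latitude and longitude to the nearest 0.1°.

The haversine formula gives a central angle δ ≈ 0.939 rad (53.8°) between the endpoints.
Interpolate at f = 2/3 with slerp weights a = sin((1−f)δ)/sin δ ≈ 0.382, b = sin(fδ)/sin δ ≈ 0.726.
p = a·p₁ + b·p₂ ≈ (0.811, -0.263, -0.523); φ = arcsin(p_z) ≈ -31.54°, λ = atan2(p_y, p_x) ≈ -17.96°.

≈ 31.5°S, 18.0°W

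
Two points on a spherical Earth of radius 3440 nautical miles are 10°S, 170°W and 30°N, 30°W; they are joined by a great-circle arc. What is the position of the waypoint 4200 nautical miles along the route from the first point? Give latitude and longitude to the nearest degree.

From cos δ = sin φ₁ sin φ₂ + cos φ₁ cos φ₂ cos Δλ, the central angle is δ ≈ 2.404 rad (137.7°). The total great-circle distance is δ·R ≈ 2.404 × 3440 ≈ 8270 nmi, so the target fraction is f = 4200/8270 ≈ 0.508.
Interpolate at f ≈ 0.508 with slerp weights a = sin((1−f)δ)/sin δ ≈ 1.377, b = sin(fδ)/sin δ ≈ 1.397.
p = a·p₁ + b·p₂ ≈ (-0.288, -0.840, 0.459); φ = arcsin(p_z) ≈ 27.35°, λ = atan2(p_y, p_x) ≈ -108.89°.

≈ 27°N, 109°W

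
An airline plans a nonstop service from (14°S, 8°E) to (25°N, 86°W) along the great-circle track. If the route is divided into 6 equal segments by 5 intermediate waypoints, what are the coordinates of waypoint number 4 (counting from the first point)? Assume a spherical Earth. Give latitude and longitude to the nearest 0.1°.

Write both endpoints as unit vectors p₁, p₂ with components (cos φ cos λ, cos φ sin λ, sin φ).
The central angle between the endpoints is δ = arccos(p₁·p₂) ≈ 1.735 rad (99.4°).
Interpolate at f = 4/6 with slerp weights a = sin((1−f)δ)/sin δ ≈ 0.554, b = sin(fδ)/sin δ ≈ 0.928.
p = a·p₁ + b·p₂ ≈ (0.591, -0.764, 0.258); φ = arcsin(p_z) ≈ 14.96°, λ = atan2(p_y, p_x) ≈ -52.28°.

≈ (15.0°N, 52.3°W)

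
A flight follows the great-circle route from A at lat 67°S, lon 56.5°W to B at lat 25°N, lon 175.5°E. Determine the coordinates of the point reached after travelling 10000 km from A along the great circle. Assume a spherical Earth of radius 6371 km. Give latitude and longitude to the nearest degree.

≈ lat 10°S, lon 171°W

Convert each endpoint to a unit vector on the sphere (x = cos φ cos λ, y = cos φ sin λ, z = sin φ).
The central angle between the endpoints is δ = arccos(p₁·p₂) ≈ 2.223 rad (127.4°). The total great-circle distance is δ·R ≈ 2.223 × 6371 ≈ 14164 km, so the target fraction is f = 10000/14164 ≈ 0.706.
Interpolate at f ≈ 0.706 with slerp weights a = sin((1−f)δ)/sin δ ≈ 0.765, b = sin(fδ)/sin δ ≈ 1.258.
p = a·p₁ + b·p₂ ≈ (-0.972, -0.160, -0.172); φ = arcsin(p_z) ≈ -9.93°, λ = atan2(p_y, p_x) ≈ -170.66°.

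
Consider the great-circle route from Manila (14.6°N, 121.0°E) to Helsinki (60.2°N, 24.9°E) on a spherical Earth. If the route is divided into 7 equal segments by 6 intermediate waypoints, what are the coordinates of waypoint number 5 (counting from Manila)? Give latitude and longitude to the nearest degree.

The haversine formula gives a central angle δ ≈ 1.402 rad (80.3°) between the endpoints.
Interpolate at f = 5/7 with slerp weights a = sin((1−f)δ)/sin δ ≈ 0.396, b = sin(fδ)/sin δ ≈ 0.854.
p = a·p₁ + b·p₂ ≈ (0.188, 0.507, 0.841); φ = arcsin(p_z) ≈ 57.27°, λ = atan2(p_y, p_x) ≈ 69.65°.

≈ 57°N, 70°E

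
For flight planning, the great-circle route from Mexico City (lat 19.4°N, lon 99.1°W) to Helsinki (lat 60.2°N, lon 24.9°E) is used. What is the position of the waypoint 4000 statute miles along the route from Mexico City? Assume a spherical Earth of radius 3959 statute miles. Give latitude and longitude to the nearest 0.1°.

≈ lat 64.8°N, lon 44.2°W

Convert each endpoint to a unit vector on the sphere (x = cos φ cos λ, y = cos φ sin λ, z = sin φ).
The central angle between the endpoints is δ = arccos(p₁·p₂) ≈ 1.545 rad (88.5°). The total great-circle distance is δ·R ≈ 1.545 × 3959 ≈ 6115 mi, so the target fraction is f = 4000/6115 ≈ 0.654.
Interpolate at f ≈ 0.654 with slerp weights a = sin((1−f)δ)/sin δ ≈ 0.509, b = sin(fδ)/sin δ ≈ 0.847.
p = a·p₁ + b·p₂ ≈ (0.306, -0.297, 0.904); φ = arcsin(p_z) ≈ 64.75°, λ = atan2(p_y, p_x) ≈ -44.17°.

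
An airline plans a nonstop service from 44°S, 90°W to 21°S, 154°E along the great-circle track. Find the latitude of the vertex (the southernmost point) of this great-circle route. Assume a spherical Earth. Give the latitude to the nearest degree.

≈ 53°S

The great circle lies in the plane with unit normal n̂ = (p₁ × p₂)/|p₁ × p₂|.
Here n̂_z ≈ -0.604; the vertex latitude is φ_max = arccos|n̂_z| ≈ 52.8°.
Check via Clairaut: cos φ_max = |cos φ₁| · sin C = cos(44.0°)·sin(122.9°) ≈ 0.604, again giving ≈ 52.8°.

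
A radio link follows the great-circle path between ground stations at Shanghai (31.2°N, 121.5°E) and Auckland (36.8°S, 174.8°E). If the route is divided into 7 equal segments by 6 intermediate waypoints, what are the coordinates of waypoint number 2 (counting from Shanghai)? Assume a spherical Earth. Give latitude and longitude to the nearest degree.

The haversine formula gives a central angle δ ≈ 1.472 rad (84.3°) between the endpoints.
Interpolate at f = 2/7 with slerp weights a = sin((1−f)δ)/sin δ ≈ 0.872, b = sin(fδ)/sin δ ≈ 0.410.
p = a·p₁ + b·p₂ ≈ (-0.717, 0.666, 0.206); φ = arcsin(p_z) ≈ 11.90°, λ = atan2(p_y, p_x) ≈ 137.11°.

≈ 12°N, 137°E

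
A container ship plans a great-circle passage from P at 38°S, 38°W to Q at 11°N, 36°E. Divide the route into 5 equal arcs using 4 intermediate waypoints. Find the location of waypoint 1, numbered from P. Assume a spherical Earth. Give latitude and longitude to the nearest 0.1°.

From cos δ = sin φ₁ sin φ₂ + cos φ₁ cos φ₂ cos Δλ, the central angle is δ ≈ 1.475 rad (84.5°).
Interpolate at f = 1/5 with slerp weights a = sin((1−f)δ)/sin δ ≈ 0.929, b = sin(fδ)/sin δ ≈ 0.292.
p = a·p₁ + b·p₂ ≈ (0.809, -0.282, -0.516); φ = arcsin(p_z) ≈ -31.07°, λ = atan2(p_y, p_x) ≈ -19.23°.

≈ 31.1°S, 19.2°W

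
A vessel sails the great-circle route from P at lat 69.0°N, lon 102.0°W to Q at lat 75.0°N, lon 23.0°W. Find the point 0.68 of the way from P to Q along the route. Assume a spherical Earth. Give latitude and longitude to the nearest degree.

Convert each endpoint to a unit vector on the sphere (x = cos φ cos λ, y = cos φ sin λ, z = sin φ).
The central angle between the endpoints is δ = arccos(p₁·p₂) ≈ 0.404 rad (23.2°).
Interpolate at f = 0.68 with slerp weights a = sin((1−f)δ)/sin δ ≈ 0.328, b = sin(fδ)/sin δ ≈ 0.690.
p = a·p₁ + b·p₂ ≈ (0.140, -0.185, 0.973); φ = arcsin(p_z) ≈ 76.60°, λ = atan2(p_y, p_x) ≈ -52.85°.

≈ lat 77°N, lon 53°W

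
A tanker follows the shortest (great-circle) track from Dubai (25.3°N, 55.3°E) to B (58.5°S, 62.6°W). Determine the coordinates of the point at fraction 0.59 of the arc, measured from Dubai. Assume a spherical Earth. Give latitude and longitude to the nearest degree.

≈ (37°S, 12°E)

Write both endpoints as unit vectors p₁, p₂ with components (cos φ cos λ, cos φ sin λ, sin φ).
The central angle between the endpoints is δ = arccos(p₁·p₂) ≈ 2.196 rad (125.8°).
Interpolate at f = 0.59 with slerp weights a = sin((1−f)δ)/sin δ ≈ 0.967, b = sin(fδ)/sin δ ≈ 1.187.
p = a·p₁ + b·p₂ ≈ (0.783, 0.168, -0.599); φ = arcsin(p_z) ≈ -36.81°, λ = atan2(p_y, p_x) ≈ 12.09°.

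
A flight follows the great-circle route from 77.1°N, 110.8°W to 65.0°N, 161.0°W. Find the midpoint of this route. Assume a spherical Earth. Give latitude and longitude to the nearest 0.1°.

Convert each endpoint to a unit vector on the sphere (x = cos φ cos λ, y = cos φ sin λ, z = sin φ).
The central angle between the endpoints is δ = arccos(p₁·p₂) ≈ 0.337 rad (19.3°).
Interpolate at f = 1/2 with slerp weights a = sin((1−f)δ)/sin δ ≈ 0.507, b = sin(fδ)/sin δ ≈ 0.507.
p = a·p₁ + b·p₂ ≈ (-0.243, -0.176, 0.954); φ = arcsin(p_z) ≈ 72.56°, λ = atan2(p_y, p_x) ≈ -144.13°.

≈ 72.6°N, 144.1°W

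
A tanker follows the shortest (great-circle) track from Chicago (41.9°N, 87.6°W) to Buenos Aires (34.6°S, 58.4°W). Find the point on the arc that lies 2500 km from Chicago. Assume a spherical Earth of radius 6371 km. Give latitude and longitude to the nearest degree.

≈ (21°N, 78°W)

From cos δ = sin φ₁ sin φ₂ + cos φ₁ cos φ₂ cos Δλ, the central angle is δ ≈ 1.415 rad (81.0°). The total great-circle distance is δ·R ≈ 1.415 × 6371 ≈ 9012 km, so the target fraction is f = 2500/9012 ≈ 0.277.
Interpolate at f ≈ 0.277 with slerp weights a = sin((1−f)δ)/sin δ ≈ 0.864, b = sin(fδ)/sin δ ≈ 0.387.
p = a·p₁ + b·p₂ ≈ (0.194, -0.914, 0.357); φ = arcsin(p_z) ≈ 20.92°, λ = atan2(p_y, p_x) ≈ -78.02°.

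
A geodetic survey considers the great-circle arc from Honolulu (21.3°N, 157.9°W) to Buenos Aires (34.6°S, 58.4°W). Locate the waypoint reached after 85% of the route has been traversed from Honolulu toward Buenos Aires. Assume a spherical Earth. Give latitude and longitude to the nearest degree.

From cos δ = sin φ₁ sin φ₂ + cos φ₁ cos φ₂ cos Δλ, the central angle is δ ≈ 1.910 rad (109.4°).
Interpolate at f = 0.85 with slerp weights a = sin((1−f)δ)/sin δ ≈ 0.300, b = sin(fδ)/sin δ ≈ 1.059.
p = a·p₁ + b·p₂ ≈ (0.198, -0.847, -0.492); φ = arcsin(p_z) ≈ -29.50°, λ = atan2(p_y, p_x) ≈ -76.85°.

≈ 30°S, 77°W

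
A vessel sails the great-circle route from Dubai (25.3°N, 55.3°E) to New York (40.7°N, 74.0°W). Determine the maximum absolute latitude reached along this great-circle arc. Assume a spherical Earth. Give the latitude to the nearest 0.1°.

The great circle lies in the plane with unit normal n̂ = (p₁ × p₂)/|p₁ × p₂|.
Here n̂_z ≈ -0.537; the vertex latitude is φ_max = arccos|n̂_z| ≈ 57.5°.

≈ 57.5°N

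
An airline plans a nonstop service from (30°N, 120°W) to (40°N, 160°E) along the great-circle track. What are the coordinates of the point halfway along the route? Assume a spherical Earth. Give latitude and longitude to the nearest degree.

≈ (42°N, 157°W)

Convert each endpoint to a unit vector on the sphere (x = cos φ cos λ, y = cos φ sin λ, z = sin φ).
The central angle between the endpoints is δ = arccos(p₁·p₂) ≈ 1.119 rad (64.1°).
Interpolate at f = 1/2 with slerp weights a = sin((1−f)δ)/sin δ ≈ 0.590, b = sin(fδ)/sin δ ≈ 0.590.
p = a·p₁ + b·p₂ ≈ (-0.680, -0.288, 0.674); φ = arcsin(p_z) ≈ 42.39°, λ = atan2(p_y, p_x) ≈ -157.06°.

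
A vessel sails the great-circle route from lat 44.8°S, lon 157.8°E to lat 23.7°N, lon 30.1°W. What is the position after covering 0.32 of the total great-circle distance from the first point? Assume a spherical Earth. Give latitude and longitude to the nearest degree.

Convert each endpoint to a unit vector on the sphere (x = cos φ cos λ, y = cos φ sin λ, z = sin φ).
The central angle between the endpoints is δ = arccos(p₁·p₂) ≈ 2.757 rad (157.9°).
Interpolate at f = 0.32 with slerp weights a = sin((1−f)δ)/sin δ ≈ 2.541, b = sin(fδ)/sin δ ≈ 2.056.
p = a·p₁ + b·p₂ ≈ (-0.041, -0.263, -0.964); φ = arcsin(p_z) ≈ -74.58°, λ = atan2(p_y, p_x) ≈ -98.80°.

≈ lat 75°S, lon 99°W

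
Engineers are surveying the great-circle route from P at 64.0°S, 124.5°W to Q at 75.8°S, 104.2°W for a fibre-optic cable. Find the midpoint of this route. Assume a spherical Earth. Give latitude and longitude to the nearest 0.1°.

Write both endpoints as unit vectors p₁, p₂ with components (cos φ cos λ, cos φ sin λ, sin φ).
The central angle between the endpoints is δ = arccos(p₁·p₂) ≈ 0.236 rad (13.5°).
Interpolate at f = 1/2 with slerp weights a = sin((1−f)δ)/sin δ ≈ 0.504, b = sin(fδ)/sin δ ≈ 0.504.
p = a·p₁ + b·p₂ ≈ (-0.155, -0.302, -0.941); φ = arcsin(p_z) ≈ -70.17°, λ = atan2(p_y, p_x) ≈ -117.24°.

≈ 70.2°S, 117.2°W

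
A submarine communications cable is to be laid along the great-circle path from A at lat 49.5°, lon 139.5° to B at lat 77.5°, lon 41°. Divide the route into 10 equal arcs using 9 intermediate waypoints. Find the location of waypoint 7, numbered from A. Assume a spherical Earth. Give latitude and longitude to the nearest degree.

Write both endpoints as unit vectors p₁, p₂ with components (cos φ cos λ, cos φ sin λ, sin φ).
The central angle between the endpoints is δ = arccos(p₁·p₂) ≈ 0.765 rad (43.8°).
Interpolate at f = 7/10 with slerp weights a = sin((1−f)δ)/sin δ ≈ 0.328, b = sin(fδ)/sin δ ≈ 0.737.
p = a·p₁ + b·p₂ ≈ (-0.042, 0.243, 0.969); φ = arcsin(p_z) ≈ 75.72°, λ = atan2(p_y, p_x) ≈ 99.77°.

≈ lat 76°, lon 100°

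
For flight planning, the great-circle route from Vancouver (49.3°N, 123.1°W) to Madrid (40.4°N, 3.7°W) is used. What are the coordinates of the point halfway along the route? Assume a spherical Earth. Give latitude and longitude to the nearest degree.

≈ 63°N, 56°W

Convert each endpoint to a unit vector on the sphere (x = cos φ cos λ, y = cos φ sin λ, z = sin φ).
The central angle between the endpoints is δ = arccos(p₁·p₂) ≈ 1.321 rad (75.7°).
Interpolate at f = 1/2 with slerp weights a = sin((1−f)δ)/sin δ ≈ 0.633, b = sin(fδ)/sin δ ≈ 0.633.
p = a·p₁ + b·p₂ ≈ (0.256, -0.377, 0.890); φ = arcsin(p_z) ≈ 62.91°, λ = atan2(p_y, p_x) ≈ -55.85°.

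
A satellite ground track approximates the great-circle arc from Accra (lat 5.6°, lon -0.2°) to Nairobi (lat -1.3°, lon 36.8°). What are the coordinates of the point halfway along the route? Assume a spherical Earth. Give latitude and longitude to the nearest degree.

≈ lat 2°, lon 18°

The haversine formula gives a central angle δ ≈ 0.656 rad (37.6°) between the endpoints.
Interpolate at f = 1/2 with slerp weights a = sin((1−f)δ)/sin δ ≈ 0.528, b = sin(fδ)/sin δ ≈ 0.528.
p = a·p₁ + b·p₂ ≈ (0.948, 0.314, 0.040); φ = arcsin(p_z) ≈ 2.27°, λ = atan2(p_y, p_x) ≈ 18.34°.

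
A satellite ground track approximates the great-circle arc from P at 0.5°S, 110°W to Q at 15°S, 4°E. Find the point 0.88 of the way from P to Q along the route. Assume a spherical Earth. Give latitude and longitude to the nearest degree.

≈ 16°S, 10°W

Convert each endpoint to a unit vector on the sphere (x = cos φ cos λ, y = cos φ sin λ, z = sin φ).
The central angle between the endpoints is δ = arccos(p₁·p₂) ≈ 1.972 rad (113.0°).
Interpolate at f = 0.88 with slerp weights a = sin((1−f)δ)/sin δ ≈ 0.255, b = sin(fδ)/sin δ ≈ 1.072.
p = a·p₁ + b·p₂ ≈ (0.945, -0.167, -0.280); φ = arcsin(p_z) ≈ -16.23°, λ = atan2(p_y, p_x) ≈ -10.02°.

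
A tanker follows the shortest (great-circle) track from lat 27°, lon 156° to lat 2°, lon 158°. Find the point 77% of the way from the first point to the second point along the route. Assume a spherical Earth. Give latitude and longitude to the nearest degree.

≈ lat 8°, lon 158°

From cos δ = sin φ₁ sin φ₂ + cos φ₁ cos φ₂ cos Δλ, the central angle is δ ≈ 0.438 rad (25.1°).
Interpolate at f = 0.77 with slerp weights a = sin((1−f)δ)/sin δ ≈ 0.237, b = sin(fδ)/sin δ ≈ 0.780.
p = a·p₁ + b·p₂ ≈ (-0.916, 0.378, 0.135); φ = arcsin(p_z) ≈ 7.75°, λ = atan2(p_y, p_x) ≈ 157.57°.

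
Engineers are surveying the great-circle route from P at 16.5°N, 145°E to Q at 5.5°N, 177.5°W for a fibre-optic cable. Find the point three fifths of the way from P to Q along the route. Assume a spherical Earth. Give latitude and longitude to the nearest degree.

Write both endpoints as unit vectors p₁, p₂ with components (cos φ cos λ, cos φ sin λ, sin φ).
The central angle between the endpoints is δ = arccos(p₁·p₂) ≈ 0.669 rad (38.3°).
Interpolate at f = 3/5 with slerp weights a = sin((1−f)δ)/sin δ ≈ 0.426, b = sin(fδ)/sin δ ≈ 0.630.
p = a·p₁ + b·p₂ ≈ (-0.961, 0.207, 0.181); φ = arcsin(p_z) ≈ 10.46°, λ = atan2(p_y, p_x) ≈ 167.84°.

≈ 10°N, 168°E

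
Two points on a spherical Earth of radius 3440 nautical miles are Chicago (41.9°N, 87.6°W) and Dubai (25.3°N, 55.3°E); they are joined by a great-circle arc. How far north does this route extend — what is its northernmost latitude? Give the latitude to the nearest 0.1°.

The great circle lies in the plane with unit normal n̂ = (p₁ × p₂)/|p₁ × p₂|.
Here n̂_z ≈ +0.419; the vertex latitude is φ_max = arccos|n̂_z| ≈ 65.2°.

≈ 65.2°N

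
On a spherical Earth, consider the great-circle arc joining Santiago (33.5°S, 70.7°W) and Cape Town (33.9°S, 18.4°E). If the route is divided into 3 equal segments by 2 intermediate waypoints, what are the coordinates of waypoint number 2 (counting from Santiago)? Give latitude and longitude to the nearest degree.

≈ (42°S, 10°W)

From cos δ = sin φ₁ sin φ₂ + cos φ₁ cos φ₂ cos Δλ, the central angle is δ ≈ 1.246 rad (71.4°).
Interpolate at f = 2/3 with slerp weights a = sin((1−f)δ)/sin δ ≈ 0.426, b = sin(fδ)/sin δ ≈ 0.779.
p = a·p₁ + b·p₂ ≈ (0.731, -0.131, -0.670); φ = arcsin(p_z) ≈ -42.04°, λ = atan2(p_y, p_x) ≈ -10.16°.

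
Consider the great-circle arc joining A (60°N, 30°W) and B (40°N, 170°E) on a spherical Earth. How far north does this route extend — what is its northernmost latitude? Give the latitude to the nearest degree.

≈ 82°N

The great circle lies in the plane with unit normal n̂ = (p₁ × p₂)/|p₁ × p₂|.
Here n̂_z ≈ -0.134; the vertex latitude is φ_max = arccos|n̂_z| ≈ 82.3°.
Check via Clairaut: cos φ_max = |cos φ₁| · sin C = cos(60.0°)·sin(15.5°) ≈ 0.134, again giving ≈ 82.3°.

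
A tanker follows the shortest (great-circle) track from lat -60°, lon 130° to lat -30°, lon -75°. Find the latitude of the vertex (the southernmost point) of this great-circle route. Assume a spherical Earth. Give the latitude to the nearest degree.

The great circle lies in the plane with unit normal n̂ = (p₁ × p₂)/|p₁ × p₂|.
Here n̂_z ≈ +0.183; the vertex latitude is φ_max = arccos|n̂_z| ≈ 79.4°.
Check via Clairaut: cos φ_max = |cos φ₁| · sin C = cos(60.0°)·sin(158.5°) ≈ 0.183, again giving ≈ 79.4°.

≈ -79°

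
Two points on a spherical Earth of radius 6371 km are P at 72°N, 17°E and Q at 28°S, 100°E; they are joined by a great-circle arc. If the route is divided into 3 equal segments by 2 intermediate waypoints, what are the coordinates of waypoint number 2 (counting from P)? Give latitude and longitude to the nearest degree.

≈ 8°N, 88°E

Write both endpoints as unit vectors p₁, p₂ with components (cos φ cos λ, cos φ sin λ, sin φ).
The central angle between the endpoints is δ = arccos(p₁·p₂) ≈ 1.997 rad (114.4°).
Interpolate at f = 2/3 with slerp weights a = sin((1−f)δ)/sin δ ≈ 0.678, b = sin(fδ)/sin δ ≈ 1.067.
p = a·p₁ + b·p₂ ≈ (0.037, 0.989, 0.144); φ = arcsin(p_z) ≈ 8.29°, λ = atan2(p_y, p_x) ≈ 87.87°.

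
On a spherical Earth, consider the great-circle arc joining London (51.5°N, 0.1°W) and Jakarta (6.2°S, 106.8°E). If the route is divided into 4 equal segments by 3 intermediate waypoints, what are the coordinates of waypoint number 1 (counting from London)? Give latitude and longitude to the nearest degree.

≈ 48°N, 41°E

The haversine formula gives a central angle δ ≈ 1.838 rad (105.3°) between the endpoints.
Interpolate at f = 1/4 with slerp weights a = sin((1−f)δ)/sin δ ≈ 1.018, b = sin(fδ)/sin δ ≈ 0.460.
p = a·p₁ + b·p₂ ≈ (0.501, 0.437, 0.747); φ = arcsin(p_z) ≈ 48.32°, λ = atan2(p_y, p_x) ≈ 41.05°.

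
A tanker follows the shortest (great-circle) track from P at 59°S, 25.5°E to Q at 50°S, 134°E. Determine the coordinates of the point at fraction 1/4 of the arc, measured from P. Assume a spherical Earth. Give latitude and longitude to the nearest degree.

≈ 67°S, 52°E

Convert each endpoint to a unit vector on the sphere (x = cos φ cos λ, y = cos φ sin λ, z = sin φ).
The central angle between the endpoints is δ = arccos(p₁·p₂) ≈ 0.987 rad (56.5°).
Interpolate at f = 1/4 with slerp weights a = sin((1−f)δ)/sin δ ≈ 0.808, b = sin(fδ)/sin δ ≈ 0.293.
p = a·p₁ + b·p₂ ≈ (0.245, 0.315, -0.917); φ = arcsin(p_z) ≈ -66.50°, λ = atan2(p_y, p_x) ≈ 52.08°.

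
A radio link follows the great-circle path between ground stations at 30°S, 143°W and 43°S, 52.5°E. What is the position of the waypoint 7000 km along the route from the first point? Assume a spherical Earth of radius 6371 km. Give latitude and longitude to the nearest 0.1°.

The haversine formula gives a central angle δ ≈ 1.844 rad (105.6°) between the endpoints. The total great-circle distance is δ·R ≈ 1.844 × 6371 ≈ 11745 km, so the target fraction is f = 7000/11745 ≈ 0.596.
Interpolate at f ≈ 0.596 with slerp weights a = sin((1−f)δ)/sin δ ≈ 0.704, b = sin(fδ)/sin δ ≈ 0.925.
p = a·p₁ + b·p₂ ≈ (-0.075, 0.170, -0.983); φ = arcsin(p_z) ≈ -79.30°, λ = atan2(p_y, p_x) ≈ 113.85°.

≈ 79.3°S, 113.8°E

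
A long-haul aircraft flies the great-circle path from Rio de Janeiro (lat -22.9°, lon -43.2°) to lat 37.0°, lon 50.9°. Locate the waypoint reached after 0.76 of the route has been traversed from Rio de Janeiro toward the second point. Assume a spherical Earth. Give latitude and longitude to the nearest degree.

≈ lat 26°, lon 23°

The haversine formula gives a central angle δ ≈ 1.862 rad (106.7°) between the endpoints.
Interpolate at f = 0.76 with slerp weights a = sin((1−f)δ)/sin δ ≈ 0.451, b = sin(fδ)/sin δ ≈ 1.031.
p = a·p₁ + b·p₂ ≈ (0.822, 0.355, 0.445); φ = arcsin(p_z) ≈ 26.43°, λ = atan2(p_y, p_x) ≈ 23.33°.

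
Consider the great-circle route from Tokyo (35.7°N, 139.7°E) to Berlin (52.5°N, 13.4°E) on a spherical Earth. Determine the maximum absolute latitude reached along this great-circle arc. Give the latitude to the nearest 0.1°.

≈ 66.2°N

The great circle lies in the plane with unit normal n̂ = (p₁ × p₂)/|p₁ × p₂|.
Here n̂_z ≈ -0.404; the vertex latitude is φ_max = arccos|n̂_z| ≈ 66.2°.
Check via Clairaut: cos φ_max = |cos φ₁| · sin C = cos(35.7°)·sin(29.9°) ≈ 0.404, again giving ≈ 66.2°.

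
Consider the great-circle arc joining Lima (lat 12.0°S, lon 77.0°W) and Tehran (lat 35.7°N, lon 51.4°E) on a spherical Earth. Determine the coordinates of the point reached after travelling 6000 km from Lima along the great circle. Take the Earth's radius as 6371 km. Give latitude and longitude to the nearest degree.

Write both endpoints as unit vectors p₁, p₂ with components (cos φ cos λ, cos φ sin λ, sin φ).
The central angle between the endpoints is δ = arccos(p₁·p₂) ≈ 2.233 rad (127.9°). The total great-circle distance is δ·R ≈ 2.233 × 6371 ≈ 14225 km, so the target fraction is f = 6000/14225 ≈ 0.422.
Interpolate at f ≈ 0.422 with slerp weights a = sin((1−f)δ)/sin δ ≈ 1.219, b = sin(fδ)/sin δ ≈ 1.025.
p = a·p₁ + b·p₂ ≈ (0.788, -0.511, 0.345); φ = arcsin(p_z) ≈ 20.17°, λ = atan2(p_y, p_x) ≈ -32.97°.

≈ lat 20°N, lon 33°W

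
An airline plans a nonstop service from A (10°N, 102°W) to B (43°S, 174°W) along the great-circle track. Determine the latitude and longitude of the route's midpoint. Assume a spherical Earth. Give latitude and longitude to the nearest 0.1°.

≈ (20.0°S, 131.9°W)

Write both endpoints as unit vectors p₁, p₂ with components (cos φ cos λ, cos φ sin λ, sin φ).
The central angle between the endpoints is δ = arccos(p₁·p₂) ≈ 1.466 rad (84.0°).
Interpolate at f = 1/2 with slerp weights a = sin((1−f)δ)/sin δ ≈ 0.673, b = sin(fδ)/sin δ ≈ 0.673.
p = a·p₁ + b·p₂ ≈ (-0.627, -0.700, -0.342); φ = arcsin(p_z) ≈ -20.00°, λ = atan2(p_y, p_x) ≈ -131.88°.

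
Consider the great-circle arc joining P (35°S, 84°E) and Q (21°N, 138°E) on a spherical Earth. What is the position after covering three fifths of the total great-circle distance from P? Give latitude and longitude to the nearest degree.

≈ (2°S, 118°E)

Write both endpoints as unit vectors p₁, p₂ with components (cos φ cos λ, cos φ sin λ, sin φ).
The central angle between the endpoints is δ = arccos(p₁·p₂) ≈ 1.324 rad (75.9°).
Interpolate at f = 3/5 with slerp weights a = sin((1−f)δ)/sin δ ≈ 0.521, b = sin(fδ)/sin δ ≈ 0.736.
p = a·p₁ + b·p₂ ≈ (-0.466, 0.884, -0.035); φ = arcsin(p_z) ≈ -2.02°, λ = atan2(p_y, p_x) ≈ 117.79°.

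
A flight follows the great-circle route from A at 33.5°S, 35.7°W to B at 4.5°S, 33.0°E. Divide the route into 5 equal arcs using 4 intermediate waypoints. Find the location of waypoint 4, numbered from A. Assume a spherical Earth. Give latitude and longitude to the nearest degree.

≈ 12°S, 21°E

Write both endpoints as unit vectors p₁, p₂ with components (cos φ cos λ, cos φ sin λ, sin φ).
The central angle between the endpoints is δ = arccos(p₁·p₂) ≈ 1.218 rad (69.8°).
Interpolate at f = 4/5 with slerp weights a = sin((1−f)δ)/sin δ ≈ 0.257, b = sin(fδ)/sin δ ≈ 0.882.
p = a·p₁ + b·p₂ ≈ (0.911, 0.354, -0.211); φ = arcsin(p_z) ≈ -12.18°, λ = atan2(p_y, p_x) ≈ 21.21°.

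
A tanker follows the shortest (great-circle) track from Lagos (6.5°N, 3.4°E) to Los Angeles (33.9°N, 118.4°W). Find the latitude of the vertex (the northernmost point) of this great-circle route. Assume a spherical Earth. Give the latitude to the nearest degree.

≈ 41°N

The great circle lies in the plane with unit normal n̂ = (p₁ × p₂)/|p₁ × p₂|.
Here n̂_z ≈ -0.755; the vertex latitude is φ_max = arccos|n̂_z| ≈ 41.0°.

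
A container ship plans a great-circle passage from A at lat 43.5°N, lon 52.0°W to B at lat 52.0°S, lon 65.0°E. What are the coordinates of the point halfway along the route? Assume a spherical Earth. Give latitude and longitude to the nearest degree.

≈ lat 8°S, lon 1°W

From cos δ = sin φ₁ sin φ₂ + cos φ₁ cos φ₂ cos Δλ, the central angle is δ ≈ 2.412 rad (138.2°).
Interpolate at f = 1/2 with slerp weights a = sin((1−f)δ)/sin δ ≈ 1.401, b = sin(fδ)/sin δ ≈ 1.401.
p = a·p₁ + b·p₂ ≈ (0.990, -0.019, -0.140); φ = arcsin(p_z) ≈ -8.02°, λ = atan2(p_y, p_x) ≈ -1.10°.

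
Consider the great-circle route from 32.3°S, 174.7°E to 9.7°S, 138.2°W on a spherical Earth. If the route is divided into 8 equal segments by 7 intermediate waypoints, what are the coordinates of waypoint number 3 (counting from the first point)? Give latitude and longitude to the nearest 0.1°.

Write both endpoints as unit vectors p₁, p₂ with components (cos φ cos λ, cos φ sin λ, sin φ).
The central angle between the endpoints is δ = arccos(p₁·p₂) ≈ 0.854 rad (48.9°).
Interpolate at f = 3/8 with slerp weights a = sin((1−f)δ)/sin δ ≈ 0.675, b = sin(fδ)/sin δ ≈ 0.418.
p = a·p₁ + b·p₂ ≈ (-0.875, -0.222, -0.431); φ = arcsin(p_z) ≈ -25.53°, λ = atan2(p_y, p_x) ≈ -165.78°.

≈ 25.5°S, 165.8°W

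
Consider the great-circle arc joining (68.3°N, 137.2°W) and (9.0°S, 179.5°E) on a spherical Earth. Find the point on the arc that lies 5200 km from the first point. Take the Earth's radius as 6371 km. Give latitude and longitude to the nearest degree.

Write both endpoints as unit vectors p₁, p₂ with components (cos φ cos λ, cos φ sin λ, sin φ).
The central angle between the endpoints is δ = arccos(p₁·p₂) ≈ 1.450 rad (83.1°). The total great-circle distance is δ·R ≈ 1.450 × 6371 ≈ 9238 km, so the target fraction is f = 5200/9238 ≈ 0.563.
Interpolate at f ≈ 0.563 with slerp weights a = sin((1−f)δ)/sin δ ≈ 0.597, b = sin(fδ)/sin δ ≈ 0.734.
p = a·p₁ + b·p₂ ≈ (-0.887, -0.144, 0.440); φ = arcsin(p_z) ≈ 26.07°, λ = atan2(p_y, p_x) ≈ -170.80°.

≈ (26°N, 171°W)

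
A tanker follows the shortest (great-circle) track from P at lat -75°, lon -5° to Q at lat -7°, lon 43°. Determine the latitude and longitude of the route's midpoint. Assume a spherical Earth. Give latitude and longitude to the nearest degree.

≈ lat -43°, lon 34°

Write both endpoints as unit vectors p₁, p₂ with components (cos φ cos λ, cos φ sin λ, sin φ).
The central angle between the endpoints is δ = arccos(p₁·p₂) ≈ 1.277 rad (73.2°).
Interpolate at f = 1/2 with slerp weights a = sin((1−f)δ)/sin δ ≈ 0.623, b = sin(fδ)/sin δ ≈ 0.623.
p = a·p₁ + b·p₂ ≈ (0.613, 0.407, -0.677); φ = arcsin(p_z) ≈ -42.64°, λ = atan2(p_y, p_x) ≈ 33.63°.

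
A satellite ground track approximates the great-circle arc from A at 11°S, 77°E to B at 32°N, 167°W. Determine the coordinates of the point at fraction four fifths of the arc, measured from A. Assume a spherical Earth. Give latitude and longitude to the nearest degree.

Write both endpoints as unit vectors p₁, p₂ with components (cos φ cos λ, cos φ sin λ, sin φ).
The central angle between the endpoints is δ = arccos(p₁·p₂) ≈ 2.056 rad (117.8°).
Interpolate at f = 4/5 with slerp weights a = sin((1−f)δ)/sin δ ≈ 0.452, b = sin(fδ)/sin δ ≈ 1.127.
p = a·p₁ + b·p₂ ≈ (-0.832, 0.217, 0.511); φ = arcsin(p_z) ≈ 30.74°, λ = atan2(p_y, p_x) ≈ 165.38°.

≈ 31°N, 165°E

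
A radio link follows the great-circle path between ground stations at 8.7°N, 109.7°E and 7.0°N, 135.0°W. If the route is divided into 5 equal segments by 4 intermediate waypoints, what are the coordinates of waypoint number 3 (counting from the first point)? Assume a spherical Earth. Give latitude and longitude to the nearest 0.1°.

From cos δ = sin φ₁ sin φ₂ + cos φ₁ cos φ₂ cos Δλ, the central angle is δ ≈ 1.983 rad (113.6°).
Interpolate at f = 3/5 with slerp weights a = sin((1−f)δ)/sin δ ≈ 0.778, b = sin(fδ)/sin δ ≈ 1.013.
p = a·p₁ + b·p₂ ≈ (-0.970, 0.013, 0.241); φ = arcsin(p_z) ≈ 13.96°, λ = atan2(p_y, p_x) ≈ 179.25°.

≈ 14.0°N, 179.2°E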